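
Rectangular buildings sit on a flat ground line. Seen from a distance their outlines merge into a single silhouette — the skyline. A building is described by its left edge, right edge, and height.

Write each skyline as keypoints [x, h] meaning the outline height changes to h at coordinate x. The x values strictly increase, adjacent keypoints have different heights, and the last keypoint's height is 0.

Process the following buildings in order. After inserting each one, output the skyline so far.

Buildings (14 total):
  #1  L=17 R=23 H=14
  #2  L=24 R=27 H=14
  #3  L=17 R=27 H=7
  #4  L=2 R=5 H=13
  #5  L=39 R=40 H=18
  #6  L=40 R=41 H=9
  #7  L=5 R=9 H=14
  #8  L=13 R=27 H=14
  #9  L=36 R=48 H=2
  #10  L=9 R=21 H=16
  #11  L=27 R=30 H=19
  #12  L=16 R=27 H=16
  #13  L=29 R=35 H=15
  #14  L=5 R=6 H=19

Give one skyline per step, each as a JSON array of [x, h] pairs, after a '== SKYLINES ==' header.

== SKYLINES ==
[[17,14],[23,0]]
[[17,14],[23,0],[24,14],[27,0]]
[[17,14],[23,7],[24,14],[27,0]]
[[2,13],[5,0],[17,14],[23,7],[24,14],[27,0]]
[[2,13],[5,0],[17,14],[23,7],[24,14],[27,0],[39,18],[40,0]]
[[2,13],[5,0],[17,14],[23,7],[24,14],[27,0],[39,18],[40,9],[41,0]]
[[2,13],[5,14],[9,0],[17,14],[23,7],[24,14],[27,0],[39,18],[40,9],[41,0]]
[[2,13],[5,14],[9,0],[13,14],[27,0],[39,18],[40,9],[41,0]]
[[2,13],[5,14],[9,0],[13,14],[27,0],[36,2],[39,18],[40,9],[41,2],[48,0]]
[[2,13],[5,14],[9,16],[21,14],[27,0],[36,2],[39,18],[40,9],[41,2],[48,0]]
[[2,13],[5,14],[9,16],[21,14],[27,19],[30,0],[36,2],[39,18],[40,9],[41,2],[48,0]]
[[2,13],[5,14],[9,16],[27,19],[30,0],[36,2],[39,18],[40,9],[41,2],[48,0]]
[[2,13],[5,14],[9,16],[27,19],[30,15],[35,0],[36,2],[39,18],[40,9],[41,2],[48,0]]
[[2,13],[5,19],[6,14],[9,16],[27,19],[30,15],[35,0],[36,2],[39,18],[40,9],[41,2],[48,0]]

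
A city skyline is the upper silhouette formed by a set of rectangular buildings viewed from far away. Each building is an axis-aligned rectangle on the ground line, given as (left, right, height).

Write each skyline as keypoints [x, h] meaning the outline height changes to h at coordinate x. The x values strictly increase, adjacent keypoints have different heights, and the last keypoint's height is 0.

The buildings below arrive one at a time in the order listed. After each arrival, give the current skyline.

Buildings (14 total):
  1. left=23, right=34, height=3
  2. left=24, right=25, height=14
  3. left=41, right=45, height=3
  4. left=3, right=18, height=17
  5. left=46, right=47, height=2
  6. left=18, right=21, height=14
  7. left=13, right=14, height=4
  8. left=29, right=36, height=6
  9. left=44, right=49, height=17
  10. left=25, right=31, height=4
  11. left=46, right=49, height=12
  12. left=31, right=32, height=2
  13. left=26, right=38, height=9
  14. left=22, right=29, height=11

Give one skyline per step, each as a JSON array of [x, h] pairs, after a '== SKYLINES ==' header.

== SKYLINES ==
[[23,3],[34,0]]
[[23,3],[24,14],[25,3],[34,0]]
[[23,3],[24,14],[25,3],[34,0],[41,3],[45,0]]
[[3,17],[18,0],[23,3],[24,14],[25,3],[34,0],[41,3],[45,0]]
[[3,17],[18,0],[23,3],[24,14],[25,3],[34,0],[41,3],[45,0],[46,2],[47,0]]
[[3,17],[18,14],[21,0],[23,3],[24,14],[25,3],[34,0],[41,3],[45,0],[46,2],[47,0]]
[[3,17],[18,14],[21,0],[23,3],[24,14],[25,3],[34,0],[41,3],[45,0],[46,2],[47,0]]
[[3,17],[18,14],[21,0],[23,3],[24,14],[25,3],[29,6],[36,0],[41,3],[45,0],[46,2],[47,0]]
[[3,17],[18,14],[21,0],[23,3],[24,14],[25,3],[29,6],[36,0],[41,3],[44,17],[49,0]]
[[3,17],[18,14],[21,0],[23,3],[24,14],[25,4],[29,6],[36,0],[41,3],[44,17],[49,0]]
[[3,17],[18,14],[21,0],[23,3],[24,14],[25,4],[29,6],[36,0],[41,3],[44,17],[49,0]]
[[3,17],[18,14],[21,0],[23,3],[24,14],[25,4],[29,6],[36,0],[41,3],[44,17],[49,0]]
[[3,17],[18,14],[21,0],[23,3],[24,14],[25,4],[26,9],[38,0],[41,3],[44,17],[49,0]]
[[3,17],[18,14],[21,0],[22,11],[24,14],[25,11],[29,9],[38,0],[41,3],[44,17],[49,0]]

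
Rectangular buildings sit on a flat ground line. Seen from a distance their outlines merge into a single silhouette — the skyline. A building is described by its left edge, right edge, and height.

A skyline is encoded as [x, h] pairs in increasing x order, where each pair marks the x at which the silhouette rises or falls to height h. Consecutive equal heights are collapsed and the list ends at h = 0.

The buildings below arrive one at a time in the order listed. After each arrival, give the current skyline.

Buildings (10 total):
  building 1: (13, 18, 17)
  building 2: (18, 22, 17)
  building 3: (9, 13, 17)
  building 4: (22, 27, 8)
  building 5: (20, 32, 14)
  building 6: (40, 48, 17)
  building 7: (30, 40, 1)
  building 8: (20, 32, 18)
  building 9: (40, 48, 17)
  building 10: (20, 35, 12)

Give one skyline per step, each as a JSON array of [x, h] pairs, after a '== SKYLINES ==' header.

== SKYLINES ==
[[13,17],[18,0]]
[[13,17],[22,0]]
[[9,17],[22,0]]
[[9,17],[22,8],[27,0]]
[[9,17],[22,14],[32,0]]
[[9,17],[22,14],[32,0],[40,17],[48,0]]
[[9,17],[22,14],[32,1],[40,17],[48,0]]
[[9,17],[20,18],[32,1],[40,17],[48,0]]
[[9,17],[20,18],[32,1],[40,17],[48,0]]
[[9,17],[20,18],[32,12],[35,1],[40,17],[48,0]]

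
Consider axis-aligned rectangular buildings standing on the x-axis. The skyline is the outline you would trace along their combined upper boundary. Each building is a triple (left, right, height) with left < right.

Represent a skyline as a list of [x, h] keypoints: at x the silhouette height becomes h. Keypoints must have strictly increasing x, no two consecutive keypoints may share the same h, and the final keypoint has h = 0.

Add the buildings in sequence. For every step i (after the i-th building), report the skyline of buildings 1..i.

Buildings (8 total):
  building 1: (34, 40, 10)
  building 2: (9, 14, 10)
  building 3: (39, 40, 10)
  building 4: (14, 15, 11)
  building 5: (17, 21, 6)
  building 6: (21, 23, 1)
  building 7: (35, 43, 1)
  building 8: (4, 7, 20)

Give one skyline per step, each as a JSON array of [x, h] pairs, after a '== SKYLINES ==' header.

== SKYLINES ==
[[34,10],[40,0]]
[[9,10],[14,0],[34,10],[40,0]]
[[9,10],[14,0],[34,10],[40,0]]
[[9,10],[14,11],[15,0],[34,10],[40,0]]
[[9,10],[14,11],[15,0],[17,6],[21,0],[34,10],[40,0]]
[[9,10],[14,11],[15,0],[17,6],[21,1],[23,0],[34,10],[40,0]]
[[9,10],[14,11],[15,0],[17,6],[21,1],[23,0],[34,10],[40,1],[43,0]]
[[4,20],[7,0],[9,10],[14,11],[15,0],[17,6],[21,1],[23,0],[34,10],[40,1],[43,0]]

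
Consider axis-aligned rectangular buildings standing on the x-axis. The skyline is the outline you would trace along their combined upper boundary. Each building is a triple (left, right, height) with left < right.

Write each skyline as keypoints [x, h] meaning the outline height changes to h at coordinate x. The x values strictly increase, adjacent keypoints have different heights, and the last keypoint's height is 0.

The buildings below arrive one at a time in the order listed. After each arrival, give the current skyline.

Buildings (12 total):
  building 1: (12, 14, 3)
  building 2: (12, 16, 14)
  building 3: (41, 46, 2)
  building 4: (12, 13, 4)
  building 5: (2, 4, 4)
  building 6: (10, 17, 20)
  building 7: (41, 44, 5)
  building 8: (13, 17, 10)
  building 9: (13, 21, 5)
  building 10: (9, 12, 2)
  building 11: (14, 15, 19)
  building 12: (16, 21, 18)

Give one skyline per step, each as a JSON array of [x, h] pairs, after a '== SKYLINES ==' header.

== SKYLINES ==
[[12,3],[14,0]]
[[12,14],[16,0]]
[[12,14],[16,0],[41,2],[46,0]]
[[12,14],[16,0],[41,2],[46,0]]
[[2,4],[4,0],[12,14],[16,0],[41,2],[46,0]]
[[2,4],[4,0],[10,20],[17,0],[41,2],[46,0]]
[[2,4],[4,0],[10,20],[17,0],[41,5],[44,2],[46,0]]
[[2,4],[4,0],[10,20],[17,0],[41,5],[44,2],[46,0]]
[[2,4],[4,0],[10,20],[17,5],[21,0],[41,5],[44,2],[46,0]]
[[2,4],[4,0],[9,2],[10,20],[17,5],[21,0],[41,5],[44,2],[46,0]]
[[2,4],[4,0],[9,2],[10,20],[17,5],[21,0],[41,5],[44,2],[46,0]]
[[2,4],[4,0],[9,2],[10,20],[17,18],[21,0],[41,5],[44,2],[46,0]]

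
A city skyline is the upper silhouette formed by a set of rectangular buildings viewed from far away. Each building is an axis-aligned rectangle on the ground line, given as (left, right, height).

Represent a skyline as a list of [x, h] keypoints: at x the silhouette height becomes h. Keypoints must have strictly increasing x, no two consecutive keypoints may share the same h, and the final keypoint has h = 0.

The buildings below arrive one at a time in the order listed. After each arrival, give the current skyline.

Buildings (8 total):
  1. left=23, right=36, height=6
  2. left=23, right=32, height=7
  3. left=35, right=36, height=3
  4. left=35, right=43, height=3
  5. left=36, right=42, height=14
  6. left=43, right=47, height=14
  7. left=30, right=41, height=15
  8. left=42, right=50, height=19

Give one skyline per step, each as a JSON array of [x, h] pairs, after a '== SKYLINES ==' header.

== SKYLINES ==
[[23,6],[36,0]]
[[23,7],[32,6],[36,0]]
[[23,7],[32,6],[36,0]]
[[23,7],[32,6],[36,3],[43,0]]
[[23,7],[32,6],[36,14],[42,3],[43,0]]
[[23,7],[32,6],[36,14],[42,3],[43,14],[47,0]]
[[23,7],[30,15],[41,14],[42,3],[43,14],[47,0]]
[[23,7],[30,15],[41,14],[42,19],[50,0]]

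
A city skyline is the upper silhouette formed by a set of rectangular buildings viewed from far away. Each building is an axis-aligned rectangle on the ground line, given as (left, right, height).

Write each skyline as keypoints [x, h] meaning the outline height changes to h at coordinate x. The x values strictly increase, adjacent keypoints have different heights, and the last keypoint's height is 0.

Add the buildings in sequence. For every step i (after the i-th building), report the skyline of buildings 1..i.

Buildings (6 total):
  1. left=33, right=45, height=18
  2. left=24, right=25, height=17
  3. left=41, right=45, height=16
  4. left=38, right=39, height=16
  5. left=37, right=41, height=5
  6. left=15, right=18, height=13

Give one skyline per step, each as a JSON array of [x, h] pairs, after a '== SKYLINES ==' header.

== SKYLINES ==
[[33,18],[45,0]]
[[24,17],[25,0],[33,18],[45,0]]
[[24,17],[25,0],[33,18],[45,0]]
[[24,17],[25,0],[33,18],[45,0]]
[[24,17],[25,0],[33,18],[45,0]]
[[15,13],[18,0],[24,17],[25,0],[33,18],[45,0]]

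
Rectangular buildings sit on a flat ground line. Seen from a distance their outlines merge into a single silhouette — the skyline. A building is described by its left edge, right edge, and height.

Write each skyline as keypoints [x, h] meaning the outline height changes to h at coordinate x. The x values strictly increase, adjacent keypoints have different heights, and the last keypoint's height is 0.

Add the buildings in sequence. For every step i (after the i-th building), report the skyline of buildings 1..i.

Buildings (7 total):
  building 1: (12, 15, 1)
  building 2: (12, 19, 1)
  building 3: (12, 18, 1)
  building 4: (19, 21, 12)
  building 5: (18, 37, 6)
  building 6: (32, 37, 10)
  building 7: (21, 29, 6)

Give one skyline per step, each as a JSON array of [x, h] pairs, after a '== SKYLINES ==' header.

== SKYLINES ==
[[12,1],[15,0]]
[[12,1],[19,0]]
[[12,1],[19,0]]
[[12,1],[19,12],[21,0]]
[[12,1],[18,6],[19,12],[21,6],[37,0]]
[[12,1],[18,6],[19,12],[21,6],[32,10],[37,0]]
[[12,1],[18,6],[19,12],[21,6],[32,10],[37,0]]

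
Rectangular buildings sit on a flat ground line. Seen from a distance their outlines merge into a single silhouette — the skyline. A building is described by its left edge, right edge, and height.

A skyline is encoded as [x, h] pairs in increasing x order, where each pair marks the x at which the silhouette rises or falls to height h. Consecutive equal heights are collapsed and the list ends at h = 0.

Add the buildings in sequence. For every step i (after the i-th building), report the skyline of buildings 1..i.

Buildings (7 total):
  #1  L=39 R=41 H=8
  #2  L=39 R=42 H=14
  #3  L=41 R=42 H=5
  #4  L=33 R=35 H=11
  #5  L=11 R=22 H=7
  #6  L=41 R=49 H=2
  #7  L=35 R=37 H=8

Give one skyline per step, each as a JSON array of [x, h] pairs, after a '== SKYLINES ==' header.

== SKYLINES ==
[[39,8],[41,0]]
[[39,14],[42,0]]
[[39,14],[42,0]]
[[33,11],[35,0],[39,14],[42,0]]
[[11,7],[22,0],[33,11],[35,0],[39,14],[42,0]]
[[11,7],[22,0],[33,11],[35,0],[39,14],[42,2],[49,0]]
[[11,7],[22,0],[33,11],[35,8],[37,0],[39,14],[42,2],[49,0]]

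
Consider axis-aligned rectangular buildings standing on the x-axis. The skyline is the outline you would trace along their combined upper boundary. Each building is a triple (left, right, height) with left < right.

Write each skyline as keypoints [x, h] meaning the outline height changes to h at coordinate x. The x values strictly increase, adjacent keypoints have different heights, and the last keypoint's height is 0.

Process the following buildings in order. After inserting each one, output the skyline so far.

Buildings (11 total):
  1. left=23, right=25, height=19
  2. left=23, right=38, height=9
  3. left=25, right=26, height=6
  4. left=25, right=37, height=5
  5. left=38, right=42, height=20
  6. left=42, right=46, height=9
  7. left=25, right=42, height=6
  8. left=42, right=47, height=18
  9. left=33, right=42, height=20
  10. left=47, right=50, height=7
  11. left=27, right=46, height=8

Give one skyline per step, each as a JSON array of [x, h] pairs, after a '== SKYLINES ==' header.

== SKYLINES ==
[[23,19],[25,0]]
[[23,19],[25,9],[38,0]]
[[23,19],[25,9],[38,0]]
[[23,19],[25,9],[38,0]]
[[23,19],[25,9],[38,20],[42,0]]
[[23,19],[25,9],[38,20],[42,9],[46,0]]
[[23,19],[25,9],[38,20],[42,9],[46,0]]
[[23,19],[25,9],[38,20],[42,18],[47,0]]
[[23,19],[25,9],[33,20],[42,18],[47,0]]
[[23,19],[25,9],[33,20],[42,18],[47,7],[50,0]]
[[23,19],[25,9],[33,20],[42,18],[47,7],[50,0]]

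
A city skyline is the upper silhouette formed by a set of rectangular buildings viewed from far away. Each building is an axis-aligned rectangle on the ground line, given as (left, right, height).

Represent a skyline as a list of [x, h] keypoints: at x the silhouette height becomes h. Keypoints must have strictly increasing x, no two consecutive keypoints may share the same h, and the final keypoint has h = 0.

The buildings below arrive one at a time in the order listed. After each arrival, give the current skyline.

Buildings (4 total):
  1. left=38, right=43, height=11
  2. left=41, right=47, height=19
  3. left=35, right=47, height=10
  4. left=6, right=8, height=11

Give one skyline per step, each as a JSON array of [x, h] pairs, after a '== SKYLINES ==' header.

== SKYLINES ==
[[38,11],[43,0]]
[[38,11],[41,19],[47,0]]
[[35,10],[38,11],[41,19],[47,0]]
[[6,11],[8,0],[35,10],[38,11],[41,19],[47,0]]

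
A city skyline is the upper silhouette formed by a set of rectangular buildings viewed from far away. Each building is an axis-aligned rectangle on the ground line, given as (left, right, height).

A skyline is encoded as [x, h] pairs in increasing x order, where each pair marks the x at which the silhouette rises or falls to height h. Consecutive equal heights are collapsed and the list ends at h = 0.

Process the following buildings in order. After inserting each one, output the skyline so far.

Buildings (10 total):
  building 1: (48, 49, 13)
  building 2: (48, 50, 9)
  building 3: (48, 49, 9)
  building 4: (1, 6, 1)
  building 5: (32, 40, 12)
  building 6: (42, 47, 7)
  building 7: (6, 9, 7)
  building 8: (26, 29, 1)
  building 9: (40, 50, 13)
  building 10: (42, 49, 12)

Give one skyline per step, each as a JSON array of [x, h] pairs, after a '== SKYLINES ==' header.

== SKYLINES ==
[[48,13],[49,0]]
[[48,13],[49,9],[50,0]]
[[48,13],[49,9],[50,0]]
[[1,1],[6,0],[48,13],[49,9],[50,0]]
[[1,1],[6,0],[32,12],[40,0],[48,13],[49,9],[50,0]]
[[1,1],[6,0],[32,12],[40,0],[42,7],[47,0],[48,13],[49,9],[50,0]]
[[1,1],[6,7],[9,0],[32,12],[40,0],[42,7],[47,0],[48,13],[49,9],[50,0]]
[[1,1],[6,7],[9,0],[26,1],[29,0],[32,12],[40,0],[42,7],[47,0],[48,13],[49,9],[50,0]]
[[1,1],[6,7],[9,0],[26,1],[29,0],[32,12],[40,13],[50,0]]
[[1,1],[6,7],[9,0],[26,1],[29,0],[32,12],[40,13],[50,0]]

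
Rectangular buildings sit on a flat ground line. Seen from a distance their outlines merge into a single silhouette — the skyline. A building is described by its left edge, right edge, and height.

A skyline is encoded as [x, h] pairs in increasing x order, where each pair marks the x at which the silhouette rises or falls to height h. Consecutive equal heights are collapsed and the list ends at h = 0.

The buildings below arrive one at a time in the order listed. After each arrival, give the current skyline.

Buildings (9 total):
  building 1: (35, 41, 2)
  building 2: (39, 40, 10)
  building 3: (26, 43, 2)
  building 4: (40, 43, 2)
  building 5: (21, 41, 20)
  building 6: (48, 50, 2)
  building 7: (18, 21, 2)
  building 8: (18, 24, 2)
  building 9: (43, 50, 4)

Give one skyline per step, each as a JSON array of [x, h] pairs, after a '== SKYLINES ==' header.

== SKYLINES ==
[[35,2],[41,0]]
[[35,2],[39,10],[40,2],[41,0]]
[[26,2],[39,10],[40,2],[43,0]]
[[26,2],[39,10],[40,2],[43,0]]
[[21,20],[41,2],[43,0]]
[[21,20],[41,2],[43,0],[48,2],[50,0]]
[[18,2],[21,20],[41,2],[43,0],[48,2],[50,0]]
[[18,2],[21,20],[41,2],[43,0],[48,2],[50,0]]
[[18,2],[21,20],[41,2],[43,4],[50,0]]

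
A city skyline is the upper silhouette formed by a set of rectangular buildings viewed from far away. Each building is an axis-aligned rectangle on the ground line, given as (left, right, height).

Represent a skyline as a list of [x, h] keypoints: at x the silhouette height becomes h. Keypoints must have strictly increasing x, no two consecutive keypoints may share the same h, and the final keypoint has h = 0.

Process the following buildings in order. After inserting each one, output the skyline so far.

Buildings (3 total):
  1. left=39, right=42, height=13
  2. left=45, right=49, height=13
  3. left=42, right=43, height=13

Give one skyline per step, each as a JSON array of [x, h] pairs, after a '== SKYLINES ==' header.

== SKYLINES ==
[[39,13],[42,0]]
[[39,13],[42,0],[45,13],[49,0]]
[[39,13],[43,0],[45,13],[49,0]]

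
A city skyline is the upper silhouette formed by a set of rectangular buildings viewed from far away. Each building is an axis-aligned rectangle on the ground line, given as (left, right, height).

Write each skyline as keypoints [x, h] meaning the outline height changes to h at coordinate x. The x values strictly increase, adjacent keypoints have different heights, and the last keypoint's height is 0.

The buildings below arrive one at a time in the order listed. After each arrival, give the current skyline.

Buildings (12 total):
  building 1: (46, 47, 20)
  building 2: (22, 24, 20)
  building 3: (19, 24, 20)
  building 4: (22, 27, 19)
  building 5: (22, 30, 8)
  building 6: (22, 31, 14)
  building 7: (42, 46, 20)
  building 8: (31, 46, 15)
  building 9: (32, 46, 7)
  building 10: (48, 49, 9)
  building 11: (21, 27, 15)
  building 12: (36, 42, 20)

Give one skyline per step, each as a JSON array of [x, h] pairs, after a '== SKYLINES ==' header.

== SKYLINES ==
[[46,20],[47,0]]
[[22,20],[24,0],[46,20],[47,0]]
[[19,20],[24,0],[46,20],[47,0]]
[[19,20],[24,19],[27,0],[46,20],[47,0]]
[[19,20],[24,19],[27,8],[30,0],[46,20],[47,0]]
[[19,20],[24,19],[27,14],[31,0],[46,20],[47,0]]
[[19,20],[24,19],[27,14],[31,0],[42,20],[47,0]]
[[19,20],[24,19],[27,14],[31,15],[42,20],[47,0]]
[[19,20],[24,19],[27,14],[31,15],[42,20],[47,0]]
[[19,20],[24,19],[27,14],[31,15],[42,20],[47,0],[48,9],[49,0]]
[[19,20],[24,19],[27,14],[31,15],[42,20],[47,0],[48,9],[49,0]]
[[19,20],[24,19],[27,14],[31,15],[36,20],[47,0],[48,9],[49,0]]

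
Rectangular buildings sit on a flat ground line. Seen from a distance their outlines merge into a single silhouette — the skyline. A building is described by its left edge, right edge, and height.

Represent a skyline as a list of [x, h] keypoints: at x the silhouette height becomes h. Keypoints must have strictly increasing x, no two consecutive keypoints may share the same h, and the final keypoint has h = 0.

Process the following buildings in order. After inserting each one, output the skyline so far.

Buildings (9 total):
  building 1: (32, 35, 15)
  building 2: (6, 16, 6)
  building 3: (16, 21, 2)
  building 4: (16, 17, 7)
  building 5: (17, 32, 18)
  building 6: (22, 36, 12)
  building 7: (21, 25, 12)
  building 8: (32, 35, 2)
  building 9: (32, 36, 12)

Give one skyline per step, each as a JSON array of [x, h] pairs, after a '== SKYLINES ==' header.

== SKYLINES ==
[[32,15],[35,0]]
[[6,6],[16,0],[32,15],[35,0]]
[[6,6],[16,2],[21,0],[32,15],[35,0]]
[[6,6],[16,7],[17,2],[21,0],[32,15],[35,0]]
[[6,6],[16,7],[17,18],[32,15],[35,0]]
[[6,6],[16,7],[17,18],[32,15],[35,12],[36,0]]
[[6,6],[16,7],[17,18],[32,15],[35,12],[36,0]]
[[6,6],[16,7],[17,18],[32,15],[35,12],[36,0]]
[[6,6],[16,7],[17,18],[32,15],[35,12],[36,0]]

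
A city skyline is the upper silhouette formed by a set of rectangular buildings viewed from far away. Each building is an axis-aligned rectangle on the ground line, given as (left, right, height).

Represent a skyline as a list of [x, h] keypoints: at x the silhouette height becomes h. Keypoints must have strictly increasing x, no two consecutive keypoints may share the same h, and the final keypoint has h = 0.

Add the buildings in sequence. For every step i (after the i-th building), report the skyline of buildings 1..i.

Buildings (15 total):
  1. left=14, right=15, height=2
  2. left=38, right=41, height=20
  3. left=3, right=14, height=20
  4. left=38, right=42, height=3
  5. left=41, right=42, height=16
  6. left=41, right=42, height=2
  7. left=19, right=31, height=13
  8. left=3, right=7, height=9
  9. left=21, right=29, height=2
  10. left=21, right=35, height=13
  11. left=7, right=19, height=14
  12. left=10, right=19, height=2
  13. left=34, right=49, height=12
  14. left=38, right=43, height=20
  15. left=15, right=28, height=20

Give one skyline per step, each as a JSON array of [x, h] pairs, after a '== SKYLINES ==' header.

== SKYLINES ==
[[14,2],[15,0]]
[[14,2],[15,0],[38,20],[41,0]]
[[3,20],[14,2],[15,0],[38,20],[41,0]]
[[3,20],[14,2],[15,0],[38,20],[41,3],[42,0]]
[[3,20],[14,2],[15,0],[38,20],[41,16],[42,0]]
[[3,20],[14,2],[15,0],[38,20],[41,16],[42,0]]
[[3,20],[14,2],[15,0],[19,13],[31,0],[38,20],[41,16],[42,0]]
[[3,20],[14,2],[15,0],[19,13],[31,0],[38,20],[41,16],[42,0]]
[[3,20],[14,2],[15,0],[19,13],[31,0],[38,20],[41,16],[42,0]]
[[3,20],[14,2],[15,0],[19,13],[35,0],[38,20],[41,16],[42,0]]
[[3,20],[14,14],[19,13],[35,0],[38,20],[41,16],[42,0]]
[[3,20],[14,14],[19,13],[35,0],[38,20],[41,16],[42,0]]
[[3,20],[14,14],[19,13],[35,12],[38,20],[41,16],[42,12],[49,0]]
[[3,20],[14,14],[19,13],[35,12],[38,20],[43,12],[49,0]]
[[3,20],[14,14],[15,20],[28,13],[35,12],[38,20],[43,12],[49,0]]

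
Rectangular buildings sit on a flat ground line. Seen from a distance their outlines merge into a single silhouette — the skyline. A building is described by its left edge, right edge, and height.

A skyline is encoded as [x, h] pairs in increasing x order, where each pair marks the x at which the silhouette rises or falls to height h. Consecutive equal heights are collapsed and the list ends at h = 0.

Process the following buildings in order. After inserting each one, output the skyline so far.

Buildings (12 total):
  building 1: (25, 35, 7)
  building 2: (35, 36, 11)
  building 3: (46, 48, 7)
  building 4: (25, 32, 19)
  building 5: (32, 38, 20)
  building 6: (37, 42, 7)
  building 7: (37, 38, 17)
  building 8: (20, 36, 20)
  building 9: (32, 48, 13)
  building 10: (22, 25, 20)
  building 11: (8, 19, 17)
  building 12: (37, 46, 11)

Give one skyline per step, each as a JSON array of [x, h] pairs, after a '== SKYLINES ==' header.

== SKYLINES ==
[[25,7],[35,0]]
[[25,7],[35,11],[36,0]]
[[25,7],[35,11],[36,0],[46,7],[48,0]]
[[25,19],[32,7],[35,11],[36,0],[46,7],[48,0]]
[[25,19],[32,20],[38,0],[46,7],[48,0]]
[[25,19],[32,20],[38,7],[42,0],[46,7],[48,0]]
[[25,19],[32,20],[38,7],[42,0],[46,7],[48,0]]
[[20,20],[38,7],[42,0],[46,7],[48,0]]
[[20,20],[38,13],[48,0]]
[[20,20],[38,13],[48,0]]
[[8,17],[19,0],[20,20],[38,13],[48,0]]
[[8,17],[19,0],[20,20],[38,13],[48,0]]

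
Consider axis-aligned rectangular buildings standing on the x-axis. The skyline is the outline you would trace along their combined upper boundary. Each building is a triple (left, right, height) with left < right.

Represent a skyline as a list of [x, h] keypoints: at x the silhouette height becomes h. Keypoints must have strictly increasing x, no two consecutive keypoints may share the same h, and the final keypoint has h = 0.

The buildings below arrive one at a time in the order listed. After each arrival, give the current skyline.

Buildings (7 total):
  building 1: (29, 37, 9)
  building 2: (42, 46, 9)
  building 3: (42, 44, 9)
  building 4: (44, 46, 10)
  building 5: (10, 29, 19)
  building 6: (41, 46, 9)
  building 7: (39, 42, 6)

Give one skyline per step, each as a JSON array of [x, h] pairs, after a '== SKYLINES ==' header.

== SKYLINES ==
[[29,9],[37,0]]
[[29,9],[37,0],[42,9],[46,0]]
[[29,9],[37,0],[42,9],[46,0]]
[[29,9],[37,0],[42,9],[44,10],[46,0]]
[[10,19],[29,9],[37,0],[42,9],[44,10],[46,0]]
[[10,19],[29,9],[37,0],[41,9],[44,10],[46,0]]
[[10,19],[29,9],[37,0],[39,6],[41,9],[44,10],[46,0]]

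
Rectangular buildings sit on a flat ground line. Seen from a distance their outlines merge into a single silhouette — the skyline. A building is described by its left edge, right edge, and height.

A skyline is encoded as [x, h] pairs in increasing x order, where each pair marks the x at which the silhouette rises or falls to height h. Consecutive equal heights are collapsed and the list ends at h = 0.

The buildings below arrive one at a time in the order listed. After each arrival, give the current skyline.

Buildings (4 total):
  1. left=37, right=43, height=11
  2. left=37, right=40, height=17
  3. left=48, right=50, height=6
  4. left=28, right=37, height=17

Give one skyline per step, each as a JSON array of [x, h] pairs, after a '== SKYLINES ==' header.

== SKYLINES ==
[[37,11],[43,0]]
[[37,17],[40,11],[43,0]]
[[37,17],[40,11],[43,0],[48,6],[50,0]]
[[28,17],[40,11],[43,0],[48,6],[50,0]]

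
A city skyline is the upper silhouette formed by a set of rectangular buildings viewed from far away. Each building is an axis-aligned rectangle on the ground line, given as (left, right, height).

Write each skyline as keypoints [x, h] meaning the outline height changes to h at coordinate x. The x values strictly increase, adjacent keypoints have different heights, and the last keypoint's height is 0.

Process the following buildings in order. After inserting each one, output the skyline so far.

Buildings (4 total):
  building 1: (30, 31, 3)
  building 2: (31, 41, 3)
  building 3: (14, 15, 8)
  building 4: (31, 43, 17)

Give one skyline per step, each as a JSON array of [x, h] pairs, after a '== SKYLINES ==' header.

== SKYLINES ==
[[30,3],[31,0]]
[[30,3],[41,0]]
[[14,8],[15,0],[30,3],[41,0]]
[[14,8],[15,0],[30,3],[31,17],[43,0]]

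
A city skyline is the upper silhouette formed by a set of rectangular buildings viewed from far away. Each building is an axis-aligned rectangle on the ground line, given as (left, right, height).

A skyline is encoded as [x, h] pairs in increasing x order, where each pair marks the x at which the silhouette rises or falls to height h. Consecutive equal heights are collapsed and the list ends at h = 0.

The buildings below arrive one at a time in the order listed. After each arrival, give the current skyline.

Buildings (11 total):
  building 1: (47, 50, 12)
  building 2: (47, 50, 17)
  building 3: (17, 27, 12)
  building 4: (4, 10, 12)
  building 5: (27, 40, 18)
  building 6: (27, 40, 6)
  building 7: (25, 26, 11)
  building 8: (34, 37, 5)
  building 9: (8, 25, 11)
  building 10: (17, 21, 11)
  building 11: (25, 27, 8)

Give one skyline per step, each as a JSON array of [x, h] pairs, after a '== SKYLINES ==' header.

== SKYLINES ==
[[47,12],[50,0]]
[[47,17],[50,0]]
[[17,12],[27,0],[47,17],[50,0]]
[[4,12],[10,0],[17,12],[27,0],[47,17],[50,0]]
[[4,12],[10,0],[17,12],[27,18],[40,0],[47,17],[50,0]]
[[4,12],[10,0],[17,12],[27,18],[40,0],[47,17],[50,0]]
[[4,12],[10,0],[17,12],[27,18],[40,0],[47,17],[50,0]]
[[4,12],[10,0],[17,12],[27,18],[40,0],[47,17],[50,0]]
[[4,12],[10,11],[17,12],[27,18],[40,0],[47,17],[50,0]]
[[4,12],[10,11],[17,12],[27,18],[40,0],[47,17],[50,0]]
[[4,12],[10,11],[17,12],[27,18],[40,0],[47,17],[50,0]]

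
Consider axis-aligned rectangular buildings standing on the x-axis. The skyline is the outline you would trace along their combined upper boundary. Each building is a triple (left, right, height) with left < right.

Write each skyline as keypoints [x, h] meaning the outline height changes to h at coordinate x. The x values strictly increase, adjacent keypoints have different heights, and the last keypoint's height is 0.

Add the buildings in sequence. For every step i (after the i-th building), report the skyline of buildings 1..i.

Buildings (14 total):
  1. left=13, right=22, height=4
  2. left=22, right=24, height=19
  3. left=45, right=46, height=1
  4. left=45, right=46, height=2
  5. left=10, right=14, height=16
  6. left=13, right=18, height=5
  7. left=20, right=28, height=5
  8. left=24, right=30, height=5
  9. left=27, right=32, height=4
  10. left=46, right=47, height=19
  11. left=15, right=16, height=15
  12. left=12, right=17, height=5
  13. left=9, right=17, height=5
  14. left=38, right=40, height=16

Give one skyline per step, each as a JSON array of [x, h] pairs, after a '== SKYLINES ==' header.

== SKYLINES ==
[[13,4],[22,0]]
[[13,4],[22,19],[24,0]]
[[13,4],[22,19],[24,0],[45,1],[46,0]]
[[13,4],[22,19],[24,0],[45,2],[46,0]]
[[10,16],[14,4],[22,19],[24,0],[45,2],[46,0]]
[[10,16],[14,5],[18,4],[22,19],[24,0],[45,2],[46,0]]
[[10,16],[14,5],[18,4],[20,5],[22,19],[24,5],[28,0],[45,2],[46,0]]
[[10,16],[14,5],[18,4],[20,5],[22,19],[24,5],[30,0],[45,2],[46,0]]
[[10,16],[14,5],[18,4],[20,5],[22,19],[24,5],[30,4],[32,0],[45,2],[46,0]]
[[10,16],[14,5],[18,4],[20,5],[22,19],[24,5],[30,4],[32,0],[45,2],[46,19],[47,0]]
[[10,16],[14,5],[15,15],[16,5],[18,4],[20,5],[22,19],[24,5],[30,4],[32,0],[45,2],[46,19],[47,0]]
[[10,16],[14,5],[15,15],[16,5],[18,4],[20,5],[22,19],[24,5],[30,4],[32,0],[45,2],[46,19],[47,0]]
[[9,5],[10,16],[14,5],[15,15],[16,5],[18,4],[20,5],[22,19],[24,5],[30,4],[32,0],[45,2],[46,19],[47,0]]
[[9,5],[10,16],[14,5],[15,15],[16,5],[18,4],[20,5],[22,19],[24,5],[30,4],[32,0],[38,16],[40,0],[45,2],[46,19],[47,0]]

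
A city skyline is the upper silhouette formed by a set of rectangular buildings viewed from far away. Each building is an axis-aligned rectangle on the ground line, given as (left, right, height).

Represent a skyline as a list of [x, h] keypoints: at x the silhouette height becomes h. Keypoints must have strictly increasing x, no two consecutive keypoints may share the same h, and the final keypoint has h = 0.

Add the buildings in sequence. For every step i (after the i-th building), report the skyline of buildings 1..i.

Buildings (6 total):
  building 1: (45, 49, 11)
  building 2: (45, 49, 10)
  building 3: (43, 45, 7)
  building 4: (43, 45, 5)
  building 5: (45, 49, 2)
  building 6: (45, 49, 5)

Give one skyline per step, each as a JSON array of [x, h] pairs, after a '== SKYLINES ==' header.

== SKYLINES ==
[[45,11],[49,0]]
[[45,11],[49,0]]
[[43,7],[45,11],[49,0]]
[[43,7],[45,11],[49,0]]
[[43,7],[45,11],[49,0]]
[[43,7],[45,11],[49,0]]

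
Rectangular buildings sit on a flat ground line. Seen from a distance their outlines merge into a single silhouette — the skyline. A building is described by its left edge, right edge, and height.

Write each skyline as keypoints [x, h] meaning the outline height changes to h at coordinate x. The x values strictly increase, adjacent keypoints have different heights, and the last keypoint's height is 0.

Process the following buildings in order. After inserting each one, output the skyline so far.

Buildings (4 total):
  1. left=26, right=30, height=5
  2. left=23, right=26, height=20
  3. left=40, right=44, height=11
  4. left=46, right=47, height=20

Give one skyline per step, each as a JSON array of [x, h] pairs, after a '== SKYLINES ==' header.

== SKYLINES ==
[[26,5],[30,0]]
[[23,20],[26,5],[30,0]]
[[23,20],[26,5],[30,0],[40,11],[44,0]]
[[23,20],[26,5],[30,0],[40,11],[44,0],[46,20],[47,0]]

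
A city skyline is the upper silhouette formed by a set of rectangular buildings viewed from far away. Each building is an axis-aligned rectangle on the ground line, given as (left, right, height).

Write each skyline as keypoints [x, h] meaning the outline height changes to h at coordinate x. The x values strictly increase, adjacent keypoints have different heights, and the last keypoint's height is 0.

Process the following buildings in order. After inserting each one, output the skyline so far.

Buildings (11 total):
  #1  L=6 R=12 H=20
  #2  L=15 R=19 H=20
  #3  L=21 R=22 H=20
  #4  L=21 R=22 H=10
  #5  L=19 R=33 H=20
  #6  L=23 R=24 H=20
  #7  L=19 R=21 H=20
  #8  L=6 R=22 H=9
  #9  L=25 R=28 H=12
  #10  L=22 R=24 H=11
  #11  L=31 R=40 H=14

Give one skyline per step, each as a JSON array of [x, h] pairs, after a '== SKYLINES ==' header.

== SKYLINES ==
[[6,20],[12,0]]
[[6,20],[12,0],[15,20],[19,0]]
[[6,20],[12,0],[15,20],[19,0],[21,20],[22,0]]
[[6,20],[12,0],[15,20],[19,0],[21,20],[22,0]]
[[6,20],[12,0],[15,20],[33,0]]
[[6,20],[12,0],[15,20],[33,0]]
[[6,20],[12,0],[15,20],[33,0]]
[[6,20],[12,9],[15,20],[33,0]]
[[6,20],[12,9],[15,20],[33,0]]
[[6,20],[12,9],[15,20],[33,0]]
[[6,20],[12,9],[15,20],[33,14],[40,0]]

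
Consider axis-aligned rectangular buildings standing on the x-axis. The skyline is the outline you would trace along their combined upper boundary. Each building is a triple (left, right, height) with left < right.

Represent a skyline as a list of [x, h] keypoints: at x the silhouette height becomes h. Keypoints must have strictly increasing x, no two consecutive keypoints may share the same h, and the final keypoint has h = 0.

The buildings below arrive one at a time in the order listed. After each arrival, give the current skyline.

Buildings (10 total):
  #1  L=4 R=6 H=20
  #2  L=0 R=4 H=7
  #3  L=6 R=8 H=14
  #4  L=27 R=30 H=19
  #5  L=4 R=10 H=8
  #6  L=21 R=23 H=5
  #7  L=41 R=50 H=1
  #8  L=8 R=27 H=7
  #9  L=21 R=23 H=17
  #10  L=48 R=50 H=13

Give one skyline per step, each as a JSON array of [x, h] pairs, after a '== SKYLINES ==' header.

== SKYLINES ==
[[4,20],[6,0]]
[[0,7],[4,20],[6,0]]
[[0,7],[4,20],[6,14],[8,0]]
[[0,7],[4,20],[6,14],[8,0],[27,19],[30,0]]
[[0,7],[4,20],[6,14],[8,8],[10,0],[27,19],[30,0]]
[[0,7],[4,20],[6,14],[8,8],[10,0],[21,5],[23,0],[27,19],[30,0]]
[[0,7],[4,20],[6,14],[8,8],[10,0],[21,5],[23,0],[27,19],[30,0],[41,1],[50,0]]
[[0,7],[4,20],[6,14],[8,8],[10,7],[27,19],[30,0],[41,1],[50,0]]
[[0,7],[4,20],[6,14],[8,8],[10,7],[21,17],[23,7],[27,19],[30,0],[41,1],[50,0]]
[[0,7],[4,20],[6,14],[8,8],[10,7],[21,17],[23,7],[27,19],[30,0],[41,1],[48,13],[50,0]]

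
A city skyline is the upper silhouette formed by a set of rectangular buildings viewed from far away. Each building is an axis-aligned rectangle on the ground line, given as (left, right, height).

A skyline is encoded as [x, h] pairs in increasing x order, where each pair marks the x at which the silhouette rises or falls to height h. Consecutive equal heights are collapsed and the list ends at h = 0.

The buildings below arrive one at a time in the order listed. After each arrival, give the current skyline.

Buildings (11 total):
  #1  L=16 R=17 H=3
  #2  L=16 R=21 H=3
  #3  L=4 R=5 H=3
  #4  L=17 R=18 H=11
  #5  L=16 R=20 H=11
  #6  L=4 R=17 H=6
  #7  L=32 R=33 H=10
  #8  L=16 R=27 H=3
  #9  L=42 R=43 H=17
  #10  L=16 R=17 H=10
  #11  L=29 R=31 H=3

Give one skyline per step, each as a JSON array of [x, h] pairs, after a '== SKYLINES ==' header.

== SKYLINES ==
[[16,3],[17,0]]
[[16,3],[21,0]]
[[4,3],[5,0],[16,3],[21,0]]
[[4,3],[5,0],[16,3],[17,11],[18,3],[21,0]]
[[4,3],[5,0],[16,11],[20,3],[21,0]]
[[4,6],[16,11],[20,3],[21,0]]
[[4,6],[16,11],[20,3],[21,0],[32,10],[33,0]]
[[4,6],[16,11],[20,3],[27,0],[32,10],[33,0]]
[[4,6],[16,11],[20,3],[27,0],[32,10],[33,0],[42,17],[43,0]]
[[4,6],[16,11],[20,3],[27,0],[32,10],[33,0],[42,17],[43,0]]
[[4,6],[16,11],[20,3],[27,0],[29,3],[31,0],[32,10],[33,0],[42,17],[43,0]]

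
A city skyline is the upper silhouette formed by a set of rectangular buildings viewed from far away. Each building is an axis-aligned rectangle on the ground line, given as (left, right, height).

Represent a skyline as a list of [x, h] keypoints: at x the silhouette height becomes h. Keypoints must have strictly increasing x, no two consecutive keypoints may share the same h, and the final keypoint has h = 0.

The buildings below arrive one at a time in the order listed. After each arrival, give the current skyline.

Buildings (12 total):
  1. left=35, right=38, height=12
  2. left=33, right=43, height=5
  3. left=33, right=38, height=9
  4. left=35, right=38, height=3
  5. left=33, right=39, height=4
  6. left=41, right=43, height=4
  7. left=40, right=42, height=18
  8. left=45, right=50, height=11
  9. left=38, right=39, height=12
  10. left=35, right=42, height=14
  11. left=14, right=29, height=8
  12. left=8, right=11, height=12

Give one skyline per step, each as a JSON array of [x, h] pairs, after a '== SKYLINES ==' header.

== SKYLINES ==
[[35,12],[38,0]]
[[33,5],[35,12],[38,5],[43,0]]
[[33,9],[35,12],[38,5],[43,0]]
[[33,9],[35,12],[38,5],[43,0]]
[[33,9],[35,12],[38,5],[43,0]]
[[33,9],[35,12],[38,5],[43,0]]
[[33,9],[35,12],[38,5],[40,18],[42,5],[43,0]]
[[33,9],[35,12],[38,5],[40,18],[42,5],[43,0],[45,11],[50,0]]
[[33,9],[35,12],[39,5],[40,18],[42,5],[43,0],[45,11],[50,0]]
[[33,9],[35,14],[40,18],[42,5],[43,0],[45,11],[50,0]]
[[14,8],[29,0],[33,9],[35,14],[40,18],[42,5],[43,0],[45,11],[50,0]]
[[8,12],[11,0],[14,8],[29,0],[33,9],[35,14],[40,18],[42,5],[43,0],[45,11],[50,0]]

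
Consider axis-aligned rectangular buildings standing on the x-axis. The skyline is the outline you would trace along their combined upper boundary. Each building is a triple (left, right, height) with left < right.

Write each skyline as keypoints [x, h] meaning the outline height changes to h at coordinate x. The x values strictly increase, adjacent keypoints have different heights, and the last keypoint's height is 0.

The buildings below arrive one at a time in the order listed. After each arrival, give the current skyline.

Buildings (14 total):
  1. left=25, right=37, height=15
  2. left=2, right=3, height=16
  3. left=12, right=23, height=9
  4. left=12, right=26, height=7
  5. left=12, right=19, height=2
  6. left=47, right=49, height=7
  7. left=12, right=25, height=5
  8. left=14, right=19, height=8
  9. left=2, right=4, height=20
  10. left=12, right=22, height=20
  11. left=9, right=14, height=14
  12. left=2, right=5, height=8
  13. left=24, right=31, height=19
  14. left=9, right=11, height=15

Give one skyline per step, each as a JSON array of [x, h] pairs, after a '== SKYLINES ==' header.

== SKYLINES ==
[[25,15],[37,0]]
[[2,16],[3,0],[25,15],[37,0]]
[[2,16],[3,0],[12,9],[23,0],[25,15],[37,0]]
[[2,16],[3,0],[12,9],[23,7],[25,15],[37,0]]
[[2,16],[3,0],[12,9],[23,7],[25,15],[37,0]]
[[2,16],[3,0],[12,9],[23,7],[25,15],[37,0],[47,7],[49,0]]
[[2,16],[3,0],[12,9],[23,7],[25,15],[37,0],[47,7],[49,0]]
[[2,16],[3,0],[12,9],[23,7],[25,15],[37,0],[47,7],[49,0]]
[[2,20],[4,0],[12,9],[23,7],[25,15],[37,0],[47,7],[49,0]]
[[2,20],[4,0],[12,20],[22,9],[23,7],[25,15],[37,0],[47,7],[49,0]]
[[2,20],[4,0],[9,14],[12,20],[22,9],[23,7],[25,15],[37,0],[47,7],[49,0]]
[[2,20],[4,8],[5,0],[9,14],[12,20],[22,9],[23,7],[25,15],[37,0],[47,7],[49,0]]
[[2,20],[4,8],[5,0],[9,14],[12,20],[22,9],[23,7],[24,19],[31,15],[37,0],[47,7],[49,0]]
[[2,20],[4,8],[5,0],[9,15],[11,14],[12,20],[22,9],[23,7],[24,19],[31,15],[37,0],[47,7],[49,0]]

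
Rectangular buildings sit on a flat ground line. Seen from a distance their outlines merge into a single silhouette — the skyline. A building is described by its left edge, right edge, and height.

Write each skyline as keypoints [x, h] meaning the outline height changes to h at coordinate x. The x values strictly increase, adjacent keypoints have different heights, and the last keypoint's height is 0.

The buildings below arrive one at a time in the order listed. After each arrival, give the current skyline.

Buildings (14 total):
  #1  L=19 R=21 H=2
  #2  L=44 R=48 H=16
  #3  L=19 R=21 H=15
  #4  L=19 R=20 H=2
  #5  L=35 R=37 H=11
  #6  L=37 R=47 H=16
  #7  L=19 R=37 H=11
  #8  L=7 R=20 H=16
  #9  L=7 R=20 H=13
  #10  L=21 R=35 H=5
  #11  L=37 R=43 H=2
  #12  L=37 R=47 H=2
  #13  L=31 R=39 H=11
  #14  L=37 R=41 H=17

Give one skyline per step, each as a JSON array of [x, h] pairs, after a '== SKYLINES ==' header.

== SKYLINES ==
[[19,2],[21,0]]
[[19,2],[21,0],[44,16],[48,0]]
[[19,15],[21,0],[44,16],[48,0]]
[[19,15],[21,0],[44,16],[48,0]]
[[19,15],[21,0],[35,11],[37,0],[44,16],[48,0]]
[[19,15],[21,0],[35,11],[37,16],[48,0]]
[[19,15],[21,11],[37,16],[48,0]]
[[7,16],[20,15],[21,11],[37,16],[48,0]]
[[7,16],[20,15],[21,11],[37,16],[48,0]]
[[7,16],[20,15],[21,11],[37,16],[48,0]]
[[7,16],[20,15],[21,11],[37,16],[48,0]]
[[7,16],[20,15],[21,11],[37,16],[48,0]]
[[7,16],[20,15],[21,11],[37,16],[48,0]]
[[7,16],[20,15],[21,11],[37,17],[41,16],[48,0]]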